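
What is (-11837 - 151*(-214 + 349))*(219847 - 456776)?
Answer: 7634326238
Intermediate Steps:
(-11837 - 151*(-214 + 349))*(219847 - 456776) = (-11837 - 151*135)*(-236929) = (-11837 - 20385)*(-236929) = -32222*(-236929) = 7634326238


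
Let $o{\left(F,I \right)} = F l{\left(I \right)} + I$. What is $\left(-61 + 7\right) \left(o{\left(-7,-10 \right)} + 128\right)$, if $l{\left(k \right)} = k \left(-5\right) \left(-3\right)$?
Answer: $-63072$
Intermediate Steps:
$l{\left(k \right)} = 15 k$ ($l{\left(k \right)} = - 5 k \left(-3\right) = 15 k$)
$o{\left(F,I \right)} = I + 15 F I$ ($o{\left(F,I \right)} = F 15 I + I = 15 F I + I = I + 15 F I$)
$\left(-61 + 7\right) \left(o{\left(-7,-10 \right)} + 128\right) = \left(-61 + 7\right) \left(- 10 \left(1 + 15 \left(-7\right)\right) + 128\right) = - 54 \left(- 10 \left(1 - 105\right) + 128\right) = - 54 \left(\left(-10\right) \left(-104\right) + 128\right) = - 54 \left(1040 + 128\right) = \left(-54\right) 1168 = -63072$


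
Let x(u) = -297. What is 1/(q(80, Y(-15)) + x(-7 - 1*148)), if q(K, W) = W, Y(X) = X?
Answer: -1/312 ≈ -0.0032051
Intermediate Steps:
1/(q(80, Y(-15)) + x(-7 - 1*148)) = 1/(-15 - 297) = 1/(-312) = -1/312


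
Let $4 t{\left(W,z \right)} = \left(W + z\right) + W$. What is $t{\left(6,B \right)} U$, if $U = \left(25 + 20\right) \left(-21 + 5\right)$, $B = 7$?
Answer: $-3420$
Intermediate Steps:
$t{\left(W,z \right)} = \frac{W}{2} + \frac{z}{4}$ ($t{\left(W,z \right)} = \frac{\left(W + z\right) + W}{4} = \frac{z + 2 W}{4} = \frac{W}{2} + \frac{z}{4}$)
$U = -720$ ($U = 45 \left(-16\right) = -720$)
$t{\left(6,B \right)} U = \left(\frac{1}{2} \cdot 6 + \frac{1}{4} \cdot 7\right) \left(-720\right) = \left(3 + \frac{7}{4}\right) \left(-720\right) = \frac{19}{4} \left(-720\right) = -3420$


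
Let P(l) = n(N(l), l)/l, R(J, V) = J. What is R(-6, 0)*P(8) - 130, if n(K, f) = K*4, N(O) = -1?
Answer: -127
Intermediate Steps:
n(K, f) = 4*K
P(l) = -4/l (P(l) = (4*(-1))/l = -4/l)
R(-6, 0)*P(8) - 130 = -(-24)/8 - 130 = -6*(-½) - 130 = 3 - 130 = -127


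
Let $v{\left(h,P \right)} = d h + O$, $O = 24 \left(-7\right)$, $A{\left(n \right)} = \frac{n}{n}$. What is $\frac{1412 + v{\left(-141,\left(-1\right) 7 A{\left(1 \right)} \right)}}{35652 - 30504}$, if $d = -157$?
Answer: $\frac{23381}{5148} \approx 4.5418$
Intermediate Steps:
$A{\left(n \right)} = 1$
$O = -168$
$v{\left(h,P \right)} = -168 - 157 h$ ($v{\left(h,P \right)} = - 157 h - 168 = -168 - 157 h$)
$\frac{1412 + v{\left(-141,\left(-1\right) 7 A{\left(1 \right)} \right)}}{35652 - 30504} = \frac{1412 - -21969}{35652 - 30504} = \frac{1412 + \left(-168 + 22137\right)}{5148} = \left(1412 + 21969\right) \frac{1}{5148} = 23381 \cdot \frac{1}{5148} = \frac{23381}{5148}$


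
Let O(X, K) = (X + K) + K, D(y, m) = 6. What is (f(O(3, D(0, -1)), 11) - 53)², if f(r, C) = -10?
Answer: 3969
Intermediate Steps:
O(X, K) = X + 2*K (O(X, K) = (K + X) + K = X + 2*K)
(f(O(3, D(0, -1)), 11) - 53)² = (-10 - 53)² = (-63)² = 3969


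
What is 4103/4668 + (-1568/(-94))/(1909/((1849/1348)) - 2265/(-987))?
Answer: 3526802833385/3958567736964 ≈ 0.89093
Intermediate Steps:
4103/4668 + (-1568/(-94))/(1909/((1849/1348)) - 2265/(-987)) = 4103*(1/4668) + (-1568*(-1/94))/(1909/((1849*(1/1348))) - 2265*(-1/987)) = 4103/4668 + 784/(47*(1909/(1849/1348) + 755/329)) = 4103/4668 + 784/(47*(1909*(1348/1849) + 755/329)) = 4103/4668 + 784/(47*(2573332/1849 + 755/329)) = 4103/4668 + 784/(47*(848022223/608321)) = 4103/4668 + (784/47)*(608321/848022223) = 4103/4668 + 10147312/848022223 = 3526802833385/3958567736964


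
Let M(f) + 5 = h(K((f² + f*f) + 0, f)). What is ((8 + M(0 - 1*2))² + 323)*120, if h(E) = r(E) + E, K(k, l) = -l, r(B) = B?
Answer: 44640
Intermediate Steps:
h(E) = 2*E (h(E) = E + E = 2*E)
M(f) = -5 - 2*f (M(f) = -5 + 2*(-f) = -5 - 2*f)
((8 + M(0 - 1*2))² + 323)*120 = ((8 + (-5 - 2*(0 - 1*2)))² + 323)*120 = ((8 + (-5 - 2*(0 - 2)))² + 323)*120 = ((8 + (-5 - 2*(-2)))² + 323)*120 = ((8 + (-5 + 4))² + 323)*120 = ((8 - 1)² + 323)*120 = (7² + 323)*120 = (49 + 323)*120 = 372*120 = 44640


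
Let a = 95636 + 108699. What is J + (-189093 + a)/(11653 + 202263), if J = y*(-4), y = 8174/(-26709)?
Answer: 3700648057/2856741222 ≈ 1.2954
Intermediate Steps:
y = -8174/26709 (y = 8174*(-1/26709) = -8174/26709 ≈ -0.30604)
a = 204335
J = 32696/26709 (J = -8174/26709*(-4) = 32696/26709 ≈ 1.2242)
J + (-189093 + a)/(11653 + 202263) = 32696/26709 + (-189093 + 204335)/(11653 + 202263) = 32696/26709 + 15242/213916 = 32696/26709 + 15242*(1/213916) = 32696/26709 + 7621/106958 = 3700648057/2856741222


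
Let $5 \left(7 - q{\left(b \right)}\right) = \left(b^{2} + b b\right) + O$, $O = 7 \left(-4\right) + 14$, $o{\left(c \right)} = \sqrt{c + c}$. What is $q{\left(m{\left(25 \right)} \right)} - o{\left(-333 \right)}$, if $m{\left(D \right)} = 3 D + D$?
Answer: $- \frac{19951}{5} - 3 i \sqrt{74} \approx -3990.2 - 25.807 i$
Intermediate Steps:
$o{\left(c \right)} = \sqrt{2} \sqrt{c}$ ($o{\left(c \right)} = \sqrt{2 c} = \sqrt{2} \sqrt{c}$)
$O = -14$ ($O = -28 + 14 = -14$)
$m{\left(D \right)} = 4 D$
$q{\left(b \right)} = \frac{49}{5} - \frac{2 b^{2}}{5}$ ($q{\left(b \right)} = 7 - \frac{\left(b^{2} + b b\right) - 14}{5} = 7 - \frac{\left(b^{2} + b^{2}\right) - 14}{5} = 7 - \frac{2 b^{2} - 14}{5} = 7 - \frac{-14 + 2 b^{2}}{5} = 7 - \left(- \frac{14}{5} + \frac{2 b^{2}}{5}\right) = \frac{49}{5} - \frac{2 b^{2}}{5}$)
$q{\left(m{\left(25 \right)} \right)} - o{\left(-333 \right)} = \left(\frac{49}{5} - \frac{2 \left(4 \cdot 25\right)^{2}}{5}\right) - \sqrt{2} \sqrt{-333} = \left(\frac{49}{5} - \frac{2 \cdot 100^{2}}{5}\right) - \sqrt{2} \cdot 3 i \sqrt{37} = \left(\frac{49}{5} - 4000\right) - 3 i \sqrt{74} = - \frac{19951}{5} - 3 i \sqrt{74}$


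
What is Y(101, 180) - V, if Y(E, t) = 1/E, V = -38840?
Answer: 3922841/101 ≈ 38840.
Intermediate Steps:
Y(101, 180) - V = 1/101 - 1*(-38840) = 1/101 + 38840 = 3922841/101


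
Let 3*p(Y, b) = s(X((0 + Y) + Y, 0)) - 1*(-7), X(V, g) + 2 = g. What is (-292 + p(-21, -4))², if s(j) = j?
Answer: 758641/9 ≈ 84294.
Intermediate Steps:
X(V, g) = -2 + g
p(Y, b) = 5/3 (p(Y, b) = ((-2 + 0) - 1*(-7))/3 = (-2 + 7)/3 = (⅓)*5 = 5/3)
(-292 + p(-21, -4))² = (-292 + 5/3)² = (-871/3)² = 758641/9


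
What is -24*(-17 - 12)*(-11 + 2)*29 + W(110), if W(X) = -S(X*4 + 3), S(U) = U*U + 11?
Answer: -377916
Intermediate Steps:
S(U) = 11 + U**2 (S(U) = U**2 + 11 = 11 + U**2)
W(X) = -11 - (3 + 4*X)**2 (W(X) = -(11 + (X*4 + 3)**2) = -(11 + (4*X + 3)**2) = -(11 + (3 + 4*X)**2) = -11 - (3 + 4*X)**2)
-24*(-17 - 12)*(-11 + 2)*29 + W(110) = -24*(-17 - 12)*(-11 + 2)*29 + (-11 - (3 + 4*110)**2) = -(-696)*(-9)*29 + (-11 - (3 + 440)**2) = -24*261*29 + (-11 - 1*443**2) = -6264*29 + (-11 - 1*196249) = -181656 + (-11 - 196249) = -181656 - 196260 = -377916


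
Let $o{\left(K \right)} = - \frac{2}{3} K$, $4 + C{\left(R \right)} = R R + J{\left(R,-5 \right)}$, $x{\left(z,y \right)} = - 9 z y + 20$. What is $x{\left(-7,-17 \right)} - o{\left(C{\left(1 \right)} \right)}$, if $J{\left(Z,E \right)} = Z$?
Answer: $- \frac{3157}{3} \approx -1052.3$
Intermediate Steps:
$x{\left(z,y \right)} = 20 - 9 y z$ ($x{\left(z,y \right)} = - 9 y z + 20 = 20 - 9 y z$)
$C{\left(R \right)} = -4 + R + R^{2}$ ($C{\left(R \right)} = -4 + \left(R R + R\right) = -4 + \left(R^{2} + R\right) = -4 + \left(R + R^{2}\right) = -4 + R + R^{2}$)
$o{\left(K \right)} = - \frac{2 K}{3}$ ($o{\left(K \right)} = \left(-2\right) \frac{1}{3} K = - \frac{2 K}{3}$)
$x{\left(-7,-17 \right)} - o{\left(C{\left(1 \right)} \right)} = \left(20 - \left(-153\right) \left(-7\right)\right) - - \frac{2 \left(-4 + 1 + 1^{2}\right)}{3} = \left(20 - 1071\right) - - \frac{2 \left(-4 + 1 + 1\right)}{3} = -1051 - \left(- \frac{2}{3}\right) \left(-2\right) = -1051 - \frac{4}{3} = - \frac{3157}{3}$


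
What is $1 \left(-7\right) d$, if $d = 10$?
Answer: $-70$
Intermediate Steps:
$1 \left(-7\right) d = 1 \left(-7\right) 10 = \left(-7\right) 10 = -70$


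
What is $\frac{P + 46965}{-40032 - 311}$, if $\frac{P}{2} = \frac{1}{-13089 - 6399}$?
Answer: $- \frac{457626959}{393102192} \approx -1.1641$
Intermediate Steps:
$P = - \frac{1}{9744}$ ($P = \frac{2}{-13089 - 6399} = \frac{2}{-19488} = 2 \left(- \frac{1}{19488}\right) = - \frac{1}{9744} \approx -0.00010263$)
$\frac{P + 46965}{-40032 - 311} = \frac{- \frac{1}{9744} + 46965}{-40032 - 311} = \frac{457626959}{9744 \left(-40032 - 311\right)} = \frac{457626959}{9744 \left(-40343\right)} = \frac{457626959}{9744} \left(- \frac{1}{40343}\right) = - \frac{457626959}{393102192}$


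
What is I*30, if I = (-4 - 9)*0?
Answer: 0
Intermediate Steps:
I = 0 (I = -13*0 = 0)
I*30 = 0*30 = 0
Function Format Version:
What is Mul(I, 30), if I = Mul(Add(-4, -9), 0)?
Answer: 0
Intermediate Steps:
I = 0 (I = Mul(-13, 0) = 0)
Mul(I, 30) = Mul(0, 30) = 0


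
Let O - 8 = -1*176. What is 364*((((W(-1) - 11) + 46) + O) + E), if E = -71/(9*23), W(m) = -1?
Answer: -10122476/207 ≈ -48901.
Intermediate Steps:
O = -168 (O = 8 - 1*176 = 8 - 176 = -168)
E = -71/207 ≈ -0.34300
364*((((W(-1) - 11) + 46) + O) + E) = 364*((((-1 - 11) + 46) - 168) - 71/207) = 364*(((-12 + 46) - 168) - 71/207) = 364*((34 - 168) - 71/207) = 364*(-134 - 71/207) = 364*(-27809/207) = -10122476/207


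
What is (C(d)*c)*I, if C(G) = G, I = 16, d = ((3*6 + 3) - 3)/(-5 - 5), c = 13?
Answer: -1872/5 ≈ -374.40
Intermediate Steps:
d = -9/5 (d = ((18 + 3) - 3)/(-10) = (21 - 3)*(-⅒) = 18*(-⅒) = -9/5 ≈ -1.8000)
(C(d)*c)*I = -9/5*13*16 = -117/5*16 = -1872/5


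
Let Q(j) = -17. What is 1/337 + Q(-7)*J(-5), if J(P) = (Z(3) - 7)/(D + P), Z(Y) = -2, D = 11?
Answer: 17189/674 ≈ 25.503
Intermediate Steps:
J(P) = -9/(11 + P) (J(P) = (-2 - 7)/(11 + P) = -9/(11 + P))
1/337 + Q(-7)*J(-5) = 1/337 - (-153)/(11 - 5) = 1/337 - (-153)/6 = 1/337 - 17*(-3/2) = 1/337 + 51/2 = 17189/674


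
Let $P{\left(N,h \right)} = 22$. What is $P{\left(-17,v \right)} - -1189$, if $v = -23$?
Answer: $1211$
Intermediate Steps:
$P{\left(-17,v \right)} - -1189 = 22 - -1189 = 22 + 1189 = 1211$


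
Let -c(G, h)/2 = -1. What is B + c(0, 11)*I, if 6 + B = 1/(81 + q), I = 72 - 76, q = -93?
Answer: -169/12 ≈ -14.083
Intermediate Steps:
c(G, h) = 2 (c(G, h) = -2*(-1) = 2)
I = -4
B = -73/12 (B = -6 + 1/(81 - 93) = -6 + 1/(-12) = -6 - 1/12 = -73/12 ≈ -6.0833)
B + c(0, 11)*I = -73/12 + 2*(-4) = -73/12 - 8 = -169/12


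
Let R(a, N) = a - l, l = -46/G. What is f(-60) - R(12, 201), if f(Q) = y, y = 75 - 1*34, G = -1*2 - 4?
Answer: 110/3 ≈ 36.667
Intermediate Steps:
G = -6 (G = -2 - 4 = -6)
l = 23/3 (l = -46/(-6) = -46*(-⅙) = 23/3 ≈ 7.6667)
R(a, N) = -23/3 + a (R(a, N) = a - 1*23/3 = a - 23/3 = -23/3 + a)
y = 41 (y = 75 - 34 = 41)
f(Q) = 41
f(-60) - R(12, 201) = 41 - (-23/3 + 12) = 41 - 1*13/3 = 41 - 13/3 = 110/3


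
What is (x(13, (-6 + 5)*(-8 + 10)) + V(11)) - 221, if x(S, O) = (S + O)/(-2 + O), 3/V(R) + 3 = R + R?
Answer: -16993/76 ≈ -223.59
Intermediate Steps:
V(R) = 3/(-3 + 2*R) (V(R) = 3/(-3 + (R + R)) = 3/(-3 + 2*R))
x(S, O) = (O + S)/(-2 + O)
(x(13, (-6 + 5)*(-8 + 10)) + V(11)) - 221 = (((-6 + 5)*(-8 + 10) + 13)/(-2 + (-6 + 5)*(-8 + 10)) + 3/(-3 + 2*11)) - 221 = ((-1*2 + 13)/(-2 - 1*2) + 3/(-3 + 22)) - 221 = ((-2 + 13)/(-2 - 2) + 3/19) - 221 = (11/(-4) + 3*(1/19)) - 221 = (-¼*11 + 3/19) - 221 = (-11/4 + 3/19) - 221 = -197/76 - 221 = -16993/76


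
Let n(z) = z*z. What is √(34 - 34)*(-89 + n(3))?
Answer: 0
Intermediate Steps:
n(z) = z²
√(34 - 34)*(-89 + n(3)) = √(34 - 34)*(-89 + 3²) = √0*(-89 + 9) = 0*(-80) = 0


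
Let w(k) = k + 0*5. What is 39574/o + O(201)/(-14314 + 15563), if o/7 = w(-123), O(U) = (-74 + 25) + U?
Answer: -49297054/1075389 ≈ -45.841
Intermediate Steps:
w(k) = k (w(k) = k + 0 = k)
O(U) = -49 + U
o = -861 (o = 7*(-123) = -861)
39574/o + O(201)/(-14314 + 15563) = 39574/(-861) + (-49 + 201)/(-14314 + 15563) = 39574*(-1/861) + 152/1249 = -39574/861 + 152*(1/1249) = -39574/861 + 152/1249 = -49297054/1075389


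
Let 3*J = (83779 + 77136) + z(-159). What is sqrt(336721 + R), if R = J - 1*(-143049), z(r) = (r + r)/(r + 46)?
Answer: sqrt(61299926877)/339 ≈ 730.35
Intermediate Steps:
z(r) = 2*r/(46 + r) (z(r) = (2*r)/(46 + r) = 2*r/(46 + r))
J = 18183713/339 (J = ((83779 + 77136) + 2*(-159)/(46 - 159))/3 = (160915 + 2*(-159)/(-113))/3 = (160915 + 2*(-159)*(-1/113))/3 = (160915 + 318/113)/3 = (1/3)*(18183713/113) = 18183713/339 ≈ 53639.)
R = 66677324/339 (R = 18183713/339 - 1*(-143049) = 18183713/339 + 143049 = 66677324/339 ≈ 1.9669e+5)
sqrt(336721 + R) = sqrt(336721 + 66677324/339) = sqrt(180825743/339) = sqrt(61299926877)/339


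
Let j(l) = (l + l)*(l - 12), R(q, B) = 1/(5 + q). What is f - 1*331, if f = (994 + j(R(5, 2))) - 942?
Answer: -14069/50 ≈ -281.38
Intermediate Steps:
j(l) = 2*l*(-12 + l) (j(l) = (2*l)*(-12 + l) = 2*l*(-12 + l))
f = 2481/50 (f = (994 + 2*(-12 + 1/(5 + 5))/(5 + 5)) - 942 = (994 + 2*(-12 + 1/10)/10) - 942 = (994 + 2*(1/10)*(-12 + 1/10)) - 942 = (994 + 2*(1/10)*(-119/10)) - 942 = (994 - 119/50) - 942 = 49581/50 - 942 = 2481/50 ≈ 49.620)
f - 1*331 = 2481/50 - 1*331 = 2481/50 - 331 = -14069/50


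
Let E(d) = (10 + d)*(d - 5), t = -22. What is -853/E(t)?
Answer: -853/324 ≈ -2.6327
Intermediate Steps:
E(d) = (-5 + d)*(10 + d) (E(d) = (10 + d)*(-5 + d) = (-5 + d)*(10 + d))
-853/E(t) = -853/(-50 + (-22)**2 + 5*(-22)) = -853/(-50 + 484 - 110) = -853/324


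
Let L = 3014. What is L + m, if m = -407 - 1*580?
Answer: 2027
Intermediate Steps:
m = -987 (m = -407 - 580 = -987)
L + m = 3014 - 987 = 2027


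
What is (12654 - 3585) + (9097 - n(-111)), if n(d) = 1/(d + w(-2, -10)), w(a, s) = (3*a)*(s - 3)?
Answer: 599479/33 ≈ 18166.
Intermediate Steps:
w(a, s) = 3*a*(-3 + s) (w(a, s) = (3*a)*(-3 + s) = 3*a*(-3 + s))
n(d) = 1/(78 + d) (n(d) = 1/(d + 3*(-2)*(-3 - 10)) = 1/(d + 3*(-2)*(-13)) = 1/(d + 78) = 1/(78 + d))
(12654 - 3585) + (9097 - n(-111)) = (12654 - 3585) + (9097 - 1/(78 - 111)) = 9069 + (9097 - 1/(-33)) = 9069 + (9097 - 1*(-1/33)) = 9069 + (9097 + 1/33) = 9069 + 300202/33 = 599479/33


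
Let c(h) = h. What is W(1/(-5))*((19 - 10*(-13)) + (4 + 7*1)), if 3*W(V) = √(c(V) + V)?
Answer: 32*I*√10/3 ≈ 33.731*I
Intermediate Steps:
W(V) = √2*√V/3 (W(V) = √(V + V)/3 = √(2*V)/3 = (√2*√V)/3 = √2*√V/3)
W(1/(-5))*((19 - 10*(-13)) + (4 + 7*1)) = (√2*√(1/(-5))/3)*((19 - 10*(-13)) + (4 + 7*1)) = (√2*√(-⅕)/3)*((19 + 130) + (4 + 7)) = (√2*(I*√5/5)/3)*(149 + 11) = (I*√10/15)*160 = 32*I*√10/3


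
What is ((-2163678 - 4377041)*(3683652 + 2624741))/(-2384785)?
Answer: 3173955842659/183445 ≈ 1.7302e+7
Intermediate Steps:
((-2163678 - 4377041)*(3683652 + 2624741))/(-2384785) = -6540719*6308393*(-1/2384785) = -41261425954567*(-1/2384785) = 3173955842659/183445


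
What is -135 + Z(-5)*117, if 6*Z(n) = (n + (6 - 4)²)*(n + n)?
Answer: 60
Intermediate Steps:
Z(n) = n*(4 + n)/3 (Z(n) = ((n + (6 - 4)²)*(n + n))/6 = ((n + 2²)*(2*n))/6 = ((n + 4)*(2*n))/6 = ((4 + n)*(2*n))/6 = (2*n*(4 + n))/6 = n*(4 + n)/3)
-135 + Z(-5)*117 = -135 + ((⅓)*(-5)*(4 - 5))*117 = -135 + ((⅓)*(-5)*(-1))*117 = -135 + (5/3)*117 = -135 + 195 = 60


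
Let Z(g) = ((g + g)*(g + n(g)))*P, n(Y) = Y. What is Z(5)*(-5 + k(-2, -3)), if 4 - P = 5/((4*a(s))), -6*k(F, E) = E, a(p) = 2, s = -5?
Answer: -6075/4 ≈ -1518.8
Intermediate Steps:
k(F, E) = -E/6
P = 27/8 (P = 4 - 5/(4*2) = 4 - 5/8 = 27/8 ≈ 3.3750)
Z(g) = 27*g²/2 (Z(g) = ((g + g)*(g + g))*(27/8) = ((2*g)*(2*g))*(27/8) = (4*g²)*(27/8) = 27*g²/2)
Z(5)*(-5 + k(-2, -3)) = ((27/2)*5²)*(-5 - ⅙*(-3)) = ((27/2)*25)*(-5 + ½) = (675/2)*(-9/2) = -6075/4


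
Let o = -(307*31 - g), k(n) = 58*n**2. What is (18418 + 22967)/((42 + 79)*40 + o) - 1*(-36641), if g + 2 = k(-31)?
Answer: 1870894204/51059 ≈ 36642.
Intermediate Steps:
g = 55736 (g = -2 + 58*(-31)**2 = -2 + 58*961 = -2 + 55738 = 55736)
o = 46219 (o = -(307*31 - 1*55736) = -(9517 - 55736) = -1*(-46219) = 46219)
(18418 + 22967)/((42 + 79)*40 + o) - 1*(-36641) = (18418 + 22967)/((42 + 79)*40 + 46219) - 1*(-36641) = 41385/(121*40 + 46219) + 36641 = 41385/(4840 + 46219) + 36641 = 41385/51059 + 36641 = 1870894204/51059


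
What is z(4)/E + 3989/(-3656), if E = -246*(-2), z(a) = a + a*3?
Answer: -476023/449688 ≈ -1.0586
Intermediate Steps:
z(a) = 4*a (z(a) = a + 3*a = 4*a)
E = 492
z(4)/E + 3989/(-3656) = (4*4)/492 + 3989/(-3656) = 16*(1/492) + 3989*(-1/3656) = 4/123 - 3989/3656 = -476023/449688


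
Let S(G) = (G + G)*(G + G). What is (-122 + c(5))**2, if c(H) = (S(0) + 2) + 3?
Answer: 13689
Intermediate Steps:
S(G) = 4*G**2 (S(G) = (2*G)*(2*G) = 4*G**2)
c(H) = 5 (c(H) = (4*0**2 + 2) + 3 = (4*0 + 2) + 3 = (0 + 2) + 3 = 2 + 3 = 5)
(-122 + c(5))**2 = (-122 + 5)**2 = (-117)**2 = 13689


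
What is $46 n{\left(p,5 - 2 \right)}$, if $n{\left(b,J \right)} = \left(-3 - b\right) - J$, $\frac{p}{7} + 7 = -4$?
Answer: $3266$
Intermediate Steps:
$p = -77$ ($p = -49 + 7 \left(-4\right) = -49 - 28 = -77$)
$n{\left(b,J \right)} = -3 - J - b$
$46 n{\left(p,5 - 2 \right)} = 46 \left(-3 - \left(5 - 2\right) - -77\right) = 46 \left(-3 - \left(5 - 2\right) + 77\right) = 46 \left(-3 - 3 + 77\right) = 46 \cdot 71 = 3266$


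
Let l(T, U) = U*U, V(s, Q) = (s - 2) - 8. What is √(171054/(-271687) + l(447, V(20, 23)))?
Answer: √43401831058/20899 ≈ 9.9685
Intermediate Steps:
V(s, Q) = -10 + s (V(s, Q) = (-2 + s) - 8 = -10 + s)
l(T, U) = U²
√(171054/(-271687) + l(447, V(20, 23))) = √(171054/(-271687) + (-10 + 20)²) = √(171054*(-1/271687) + 10²) = √(-13158/20899 + 100) = √(2076742/20899) = √43401831058/20899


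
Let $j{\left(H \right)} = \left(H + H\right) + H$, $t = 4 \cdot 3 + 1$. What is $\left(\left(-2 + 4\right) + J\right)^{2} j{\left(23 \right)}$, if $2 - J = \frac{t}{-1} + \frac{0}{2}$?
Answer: $19941$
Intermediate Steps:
$t = 13$ ($t = 12 + 1 = 13$)
$j{\left(H \right)} = 3 H$ ($j{\left(H \right)} = 2 H + H = 3 H$)
$J = 15$ ($J = 2 - \left(\frac{13}{-1} + \frac{0}{2}\right) = 2 - \left(13 \left(-1\right) + 0 \cdot \frac{1}{2}\right) = 2 - \left(-13 + 0\right) = 2 - -13 = 2 + 13 = 15$)
$\left(\left(-2 + 4\right) + J\right)^{2} j{\left(23 \right)} = \left(\left(-2 + 4\right) + 15\right)^{2} \cdot 3 \cdot 23 = \left(2 + 15\right)^{2} \cdot 69 = 17^{2} \cdot 69 = 289 \cdot 69 = 19941$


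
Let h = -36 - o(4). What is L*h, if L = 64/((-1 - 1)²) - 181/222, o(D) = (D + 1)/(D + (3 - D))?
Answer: -380923/666 ≈ -571.96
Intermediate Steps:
o(D) = ⅓ + D/3 (o(D) = (1 + D)/3 = (1 + D)*(⅓) = ⅓ + D/3)
L = 3371/222 (L = 64/((-2)²) - 181*1/222 = 64/4 - 181/222 = 64*(¼) - 181/222 = 16 - 181/222 = 3371/222 ≈ 15.185)
h = -113/3 (h = -36 - (⅓ + (⅓)*4) = -36 - (⅓ + 4/3) = -36 - 1*5/3 = -36 - 5/3 = -113/3 ≈ -37.667)
L*h = (3371/222)*(-113/3) = -380923/666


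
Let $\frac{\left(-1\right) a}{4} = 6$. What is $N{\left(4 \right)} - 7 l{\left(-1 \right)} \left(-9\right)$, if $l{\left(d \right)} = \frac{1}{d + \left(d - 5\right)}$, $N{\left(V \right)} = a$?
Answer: $216$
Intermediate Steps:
$a = -24$ ($a = \left(-4\right) 6 = -24$)
$N{\left(V \right)} = -24$
$l{\left(d \right)} = \frac{1}{-5 + 2 d}$ ($l{\left(d \right)} = \frac{1}{d + \left(d - 5\right)} = \frac{1}{d + \left(-5 + d\right)} = \frac{1}{-5 + 2 d}$)
$N{\left(4 \right)} - 7 l{\left(-1 \right)} \left(-9\right) = - 24 - \frac{7}{-5 + 2 \left(-1\right)} \left(-9\right) = - 24 - \frac{7}{-5 - 2} \left(-9\right) = - 24 - \frac{7}{-7} \left(-9\right) = - 24 \left(-7\right) \left(- \frac{1}{7}\right) \left(-9\right) = - 24 \cdot 1 \left(-9\right) = \left(-24\right) \left(-9\right) = 216$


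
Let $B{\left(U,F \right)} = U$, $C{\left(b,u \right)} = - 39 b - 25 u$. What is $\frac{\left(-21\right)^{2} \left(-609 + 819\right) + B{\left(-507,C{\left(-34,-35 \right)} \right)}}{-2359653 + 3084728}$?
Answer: $\frac{92103}{725075} \approx 0.12703$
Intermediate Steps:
$\frac{\left(-21\right)^{2} \left(-609 + 819\right) + B{\left(-507,C{\left(-34,-35 \right)} \right)}}{-2359653 + 3084728} = \frac{\left(-21\right)^{2} \left(-609 + 819\right) - 507}{-2359653 + 3084728} = \frac{441 \cdot 210 - 507}{725075} = \left(92610 - 507\right) \frac{1}{725075} = 92103 \cdot \frac{1}{725075} = \frac{92103}{725075}$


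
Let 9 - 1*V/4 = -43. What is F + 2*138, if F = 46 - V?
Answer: 114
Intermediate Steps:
V = 208 (V = 36 - 4*(-43) = 36 + 172 = 208)
F = -162 (F = 46 - 1*208 = 46 - 208 = -162)
F + 2*138 = -162 + 2*138 = -162 + 276 = 114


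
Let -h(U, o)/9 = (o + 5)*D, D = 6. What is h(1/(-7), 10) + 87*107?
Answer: 8499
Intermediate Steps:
h(U, o) = -270 - 54*o (h(U, o) = -9*(o + 5)*6 = -9*(5 + o)*6 = -9*(30 + 6*o) = -270 - 54*o)
h(1/(-7), 10) + 87*107 = (-270 - 54*10) + 87*107 = (-270 - 540) + 9309 = -810 + 9309 = 8499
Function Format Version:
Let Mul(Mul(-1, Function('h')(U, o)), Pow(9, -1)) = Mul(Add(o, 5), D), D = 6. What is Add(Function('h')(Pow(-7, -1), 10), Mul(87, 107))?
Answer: 8499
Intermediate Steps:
Function('h')(U, o) = Add(-270, Mul(-54, o)) (Function('h')(U, o) = Mul(-9, Mul(Add(o, 5), 6)) = Mul(-9, Mul(Add(5, o), 6)) = Mul(-9, Add(30, Mul(6, o))) = Add(-270, Mul(-54, o)))
Add(Function('h')(Pow(-7, -1), 10), Mul(87, 107)) = Add(Add(-270, Mul(-54, 10)), Mul(87, 107)) = Add(Add(-270, -540), 9309) = Add(-810, 9309) = 8499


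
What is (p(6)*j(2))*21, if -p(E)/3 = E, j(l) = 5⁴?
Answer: -236250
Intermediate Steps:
j(l) = 625
p(E) = -3*E
(p(6)*j(2))*21 = (-3*6*625)*21 = -18*625*21 = -11250*21 = -236250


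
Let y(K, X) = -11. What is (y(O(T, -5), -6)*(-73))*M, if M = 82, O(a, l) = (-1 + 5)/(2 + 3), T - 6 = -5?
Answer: 65846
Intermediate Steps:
T = 1 (T = 6 - 5 = 1)
O(a, l) = 4/5
(y(O(T, -5), -6)*(-73))*M = -11*(-73)*82 = 803*82 = 65846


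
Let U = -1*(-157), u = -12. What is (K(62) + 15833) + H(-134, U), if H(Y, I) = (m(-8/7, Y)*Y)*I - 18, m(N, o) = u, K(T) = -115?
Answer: 268156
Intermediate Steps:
U = 157
m(N, o) = -12
H(Y, I) = -18 - 12*I*Y (H(Y, I) = (-12*Y)*I - 18 = -12*I*Y - 18 = -18 - 12*I*Y)
(K(62) + 15833) + H(-134, U) = (-115 + 15833) + (-18 - 12*157*(-134)) = 15718 + (-18 + 252456) = 15718 + 252438 = 268156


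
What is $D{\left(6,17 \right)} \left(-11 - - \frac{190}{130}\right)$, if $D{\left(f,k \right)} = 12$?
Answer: $- \frac{1488}{13} \approx -114.46$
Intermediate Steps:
$D{\left(6,17 \right)} \left(-11 - - \frac{190}{130}\right) = 12 \left(-11 - - \frac{190}{130}\right) = 12 \left(-11 - \left(-190\right) \frac{1}{130}\right) = 12 \left(-11 - - \frac{19}{13}\right) = 12 \left(-11 + \frac{19}{13}\right) = 12 \left(- \frac{124}{13}\right) = - \frac{1488}{13}$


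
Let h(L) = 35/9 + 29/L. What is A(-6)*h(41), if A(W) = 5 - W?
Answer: 18656/369 ≈ 50.558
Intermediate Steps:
h(L) = 35/9 + 29/L (h(L) = 35*(⅑) + 29/L = 35/9 + 29/L)
A(-6)*h(41) = (5 - 1*(-6))*(35/9 + 29/41) = (5 + 6)*(35/9 + 29*(1/41)) = 11*(35/9 + 29/41) = 11*(1696/369) = 18656/369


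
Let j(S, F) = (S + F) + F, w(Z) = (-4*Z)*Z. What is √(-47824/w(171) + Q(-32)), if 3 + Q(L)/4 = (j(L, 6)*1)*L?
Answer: 14*√380194/171 ≈ 50.482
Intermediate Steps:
w(Z) = -4*Z²
j(S, F) = S + 2*F (j(S, F) = (F + S) + F = S + 2*F)
Q(L) = -12 + 4*L*(12 + L) (Q(L) = -12 + 4*(((L + 2*6)*1)*L) = -12 + 4*(((L + 12)*1)*L) = -12 + 4*(((12 + L)*1)*L) = -12 + 4*((12 + L)*L) = -12 + 4*(L*(12 + L)) = -12 + 4*L*(12 + L))
√(-47824/w(171) + Q(-32)) = √(-47824/((-4*171²)) + (-12 + 4*(-32)*(12 - 32))) = √(-47824/((-4*29241)) + (-12 + 4*(-32)*(-20))) = √(-47824/(-116964) + (-12 + 2560)) = √(-47824*(-1/116964) + 2548) = √(11956/29241 + 2548) = √(74518024/29241) = 14*√380194/171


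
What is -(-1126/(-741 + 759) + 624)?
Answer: -5053/9 ≈ -561.44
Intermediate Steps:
-(-1126/(-741 + 759) + 624) = -(-1126/18 + 624) = -((1/18)*(-1126) + 624) = -(-563/9 + 624) = -1*5053/9 = -5053/9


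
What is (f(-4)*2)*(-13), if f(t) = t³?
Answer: 1664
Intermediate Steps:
(f(-4)*2)*(-13) = ((-4)³*2)*(-13) = -64*2*(-13) = -128*(-13) = 1664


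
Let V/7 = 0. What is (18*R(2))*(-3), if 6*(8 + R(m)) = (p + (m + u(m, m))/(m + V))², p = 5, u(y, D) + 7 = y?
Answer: 1287/4 ≈ 321.75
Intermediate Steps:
V = 0 (V = 7*0 = 0)
u(y, D) = -7 + y
R(m) = -8 + (5 + (-7 + 2*m)/m)²/6 (R(m) = -8 + (5 + (m + (-7 + m))/(m + 0))²/6 = -8 + (5 + (-7 + 2*m)/m)²/6)
(18*R(2))*(-3) = (18*((⅙)*(49 + 2² - 98*2)/2²))*(-3) = (18*((⅙)*(¼)*(49 + 4 - 196)))*(-3) = (18*((⅙)*(¼)*(-143)))*(-3) = (18*(-143/24))*(-3) = -429/4*(-3) = 1287/4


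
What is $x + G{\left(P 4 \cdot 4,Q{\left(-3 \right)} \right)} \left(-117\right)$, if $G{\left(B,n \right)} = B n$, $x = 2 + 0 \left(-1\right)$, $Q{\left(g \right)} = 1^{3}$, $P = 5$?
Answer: $-9358$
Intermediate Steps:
$Q{\left(g \right)} = 1$
$x = 2$ ($x = 2 + 0 = 2$)
$x + G{\left(P 4 \cdot 4,Q{\left(-3 \right)} \right)} \left(-117\right) = 2 + 5 \cdot 4 \cdot 4 \cdot 1 \left(-117\right) = 2 + 20 \cdot 4 \cdot 1 \left(-117\right) = 2 + 80 \cdot 1 \left(-117\right) = 2 + 80 \left(-117\right) = 2 - 9360 = -9358$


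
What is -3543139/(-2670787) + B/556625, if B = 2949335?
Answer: 1969849064504/297325362775 ≈ 6.6252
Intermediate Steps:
-3543139/(-2670787) + B/556625 = -3543139/(-2670787) + 2949335/556625 = -3543139*(-1/2670787) + 2949335*(1/556625) = 3543139/2670787 + 589867/111325 = 1969849064504/297325362775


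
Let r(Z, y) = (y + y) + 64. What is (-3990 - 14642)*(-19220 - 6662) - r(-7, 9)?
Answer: 482233342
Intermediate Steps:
r(Z, y) = 64 + 2*y (r(Z, y) = 2*y + 64 = 64 + 2*y)
(-3990 - 14642)*(-19220 - 6662) - r(-7, 9) = (-3990 - 14642)*(-19220 - 6662) - (64 + 2*9) = -18632*(-25882) - (64 + 18) = 482233424 - 1*82 = 482233424 - 82 = 482233342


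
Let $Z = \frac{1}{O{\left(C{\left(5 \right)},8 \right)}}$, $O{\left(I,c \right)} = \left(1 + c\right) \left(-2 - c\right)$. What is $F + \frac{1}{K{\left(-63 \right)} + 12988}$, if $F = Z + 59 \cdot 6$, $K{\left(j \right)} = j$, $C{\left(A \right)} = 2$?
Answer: $\frac{82355533}{232650} \approx 353.99$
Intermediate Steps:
$Z = - \frac{1}{90}$ ($Z = \frac{1}{-2 - 8^{2} - 24} = \frac{1}{-2 - 64 - 24} = \frac{1}{-90} = - \frac{1}{90} \approx -0.011111$)
$F = \frac{31859}{90}$ ($F = - \frac{1}{90} + 59 \cdot 6 = - \frac{1}{90} + 354 = \frac{31859}{90} \approx 353.99$)
$F + \frac{1}{K{\left(-63 \right)} + 12988} = \frac{31859}{90} + \frac{1}{-63 + 12988} = \frac{31859}{90} + \frac{1}{12925} = \frac{82355533}{232650}$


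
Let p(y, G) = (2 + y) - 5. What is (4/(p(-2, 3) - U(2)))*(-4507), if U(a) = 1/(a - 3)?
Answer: 4507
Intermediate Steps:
U(a) = 1/(-3 + a)
p(y, G) = -3 + y
(4/(p(-2, 3) - U(2)))*(-4507) = (4/((-3 - 2) - 1/(-3 + 2)))*(-4507) = (4/(-5 - 1/(-1)))*(-4507) = (4/(-5 - 1*(-1)))*(-4507) = (4/(-5 + 1))*(-4507) = (4/(-4))*(-4507) = (4*(-¼))*(-4507) = -1*(-4507) = 4507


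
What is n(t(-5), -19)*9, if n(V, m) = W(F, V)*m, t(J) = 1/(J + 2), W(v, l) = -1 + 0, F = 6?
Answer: 171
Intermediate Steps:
W(v, l) = -1
t(J) = 1/(2 + J)
n(V, m) = -m
n(t(-5), -19)*9 = -1*(-19)*9 = 19*9 = 171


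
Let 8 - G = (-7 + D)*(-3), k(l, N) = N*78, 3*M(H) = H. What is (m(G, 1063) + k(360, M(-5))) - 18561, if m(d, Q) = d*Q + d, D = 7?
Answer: -10179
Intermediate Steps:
M(H) = H/3
k(l, N) = 78*N
G = 8 (G = 8 - (-7 + 7)*(-3) = 8 - 0*(-3) = 8 - 1*0 = 8 + 0 = 8)
m(d, Q) = d + Q*d (m(d, Q) = Q*d + d = d + Q*d)
(m(G, 1063) + k(360, M(-5))) - 18561 = (8*(1 + 1063) + 78*((1/3)*(-5))) - 18561 = (8*1064 + 78*(-5/3)) - 18561 = (8512 - 130) - 18561 = 8382 - 18561 = -10179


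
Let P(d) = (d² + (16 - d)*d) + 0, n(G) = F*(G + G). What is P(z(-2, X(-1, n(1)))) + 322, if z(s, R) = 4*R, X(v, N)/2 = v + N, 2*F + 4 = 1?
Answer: -190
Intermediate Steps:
F = -3/2 (F = -2 + (½)*1 = -2 + ½ = -3/2 ≈ -1.5000)
n(G) = -3*G (n(G) = -3*(G + G)/2 = -3*G)
X(v, N) = 2*N + 2*v (X(v, N) = 2*(v + N) = 2*(N + v) = 2*N + 2*v)
P(d) = d² + d*(16 - d) (P(d) = (d² + d*(16 - d)) + 0 = d² + d*(16 - d))
P(z(-2, X(-1, n(1)))) + 322 = 16*(4*(2*(-3*1) + 2*(-1))) + 322 = 16*(4*(2*(-3) - 2)) + 322 = 16*(4*(-6 - 2)) + 322 = 16*(4*(-8)) + 322 = 16*(-32) + 322 = -512 + 322 = -190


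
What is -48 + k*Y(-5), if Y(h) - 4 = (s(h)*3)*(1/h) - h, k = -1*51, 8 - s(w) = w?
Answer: -546/5 ≈ -109.20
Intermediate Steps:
s(w) = 8 - w
k = -51
Y(h) = 4 - h + (24 - 3*h)/h (Y(h) = 4 + (((8 - h)*3)*(1/h) - h) = 4 + ((24 - 3*h)/h - h) = 4 + (-h + (24 - 3*h)/h) = 4 - h + (24 - 3*h)/h)
-48 + k*Y(-5) = -48 - 51*(1 - 1*(-5) + 24/(-5)) = -48 - 51*(1 + 5 + 24*(-1/5)) = -48 - 51*(1 + 5 - 24/5) = -48 - 51*6/5 = -48 - 306/5 = -546/5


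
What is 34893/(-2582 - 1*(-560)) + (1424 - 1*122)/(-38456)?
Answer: -112039821/6479836 ≈ -17.291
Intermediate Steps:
34893/(-2582 - 1*(-560)) + (1424 - 1*122)/(-38456) = 34893/(-2582 + 560) + (1424 - 122)*(-1/38456) = 34893/(-2022) + 1302*(-1/38456) = 34893*(-1/2022) - 651/19228 = -11631/674 - 651/19228 = -112039821/6479836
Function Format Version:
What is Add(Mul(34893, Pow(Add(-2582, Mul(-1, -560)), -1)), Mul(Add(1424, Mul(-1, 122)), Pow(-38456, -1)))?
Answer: Rational(-112039821, 6479836) ≈ -17.291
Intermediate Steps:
Add(Mul(34893, Pow(Add(-2582, Mul(-1, -560)), -1)), Mul(Add(1424, Mul(-1, 122)), Pow(-38456, -1))) = Add(Mul(34893, Pow(Add(-2582, 560), -1)), Mul(Add(1424, -122), Rational(-1, 38456))) = Add(Mul(34893, Pow(-2022, -1)), Mul(1302, Rational(-1, 38456))) = Add(Mul(34893, Rational(-1, 2022)), Rational(-651, 19228)) = Add(Rational(-11631, 674), Rational(-651, 19228)) = Rational(-112039821, 6479836)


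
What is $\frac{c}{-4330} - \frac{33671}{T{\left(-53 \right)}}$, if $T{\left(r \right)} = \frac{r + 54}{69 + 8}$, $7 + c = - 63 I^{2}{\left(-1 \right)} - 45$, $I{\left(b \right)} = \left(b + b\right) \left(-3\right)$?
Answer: $- \frac{1122624579}{433} \approx -2.5927 \cdot 10^{6}$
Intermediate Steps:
$I{\left(b \right)} = - 6 b$ ($I{\left(b \right)} = 2 b \left(-3\right) = - 6 b$)
$c = -2320$ ($c = -7 - \left(45 + 63 \left(\left(-6\right) \left(-1\right)\right)^{2}\right) = -7 - \left(45 + 63 \cdot 6^{2}\right) = -7 - 2313 = -2320$)
$T{\left(r \right)} = \frac{54}{77} + \frac{r}{77}$ ($T{\left(r \right)} = \frac{54 + r}{77} = \left(54 + r\right) \frac{1}{77} = \frac{54}{77} + \frac{r}{77}$)
$\frac{c}{-4330} - \frac{33671}{T{\left(-53 \right)}} = - \frac{2320}{-4330} - \frac{33671}{\frac{54}{77} + \frac{1}{77} \left(-53\right)} = \left(-2320\right) \left(- \frac{1}{4330}\right) - \frac{33671}{\frac{54}{77} - \frac{53}{77}} = \frac{232}{433} - 33671 \frac{1}{\frac{1}{77}} = \frac{232}{433} - 2592667 = - \frac{1122624579}{433}$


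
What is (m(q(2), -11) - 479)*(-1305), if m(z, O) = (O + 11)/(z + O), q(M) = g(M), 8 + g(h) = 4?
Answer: 625095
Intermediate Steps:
g(h) = -4 (g(h) = -8 + 4 = -4)
q(M) = -4
m(z, O) = (11 + O)/(O + z)
(m(q(2), -11) - 479)*(-1305) = ((11 - 11)/(-11 - 4) - 479)*(-1305) = (0/(-15) - 479)*(-1305) = (-1/15*0 - 479)*(-1305) = (0 - 479)*(-1305) = -479*(-1305) = 625095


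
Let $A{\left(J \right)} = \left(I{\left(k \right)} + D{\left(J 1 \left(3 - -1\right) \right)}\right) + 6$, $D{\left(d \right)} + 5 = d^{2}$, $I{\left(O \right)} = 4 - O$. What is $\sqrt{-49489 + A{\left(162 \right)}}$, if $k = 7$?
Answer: $9 \sqrt{4573} \approx 608.62$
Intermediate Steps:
$D{\left(d \right)} = -5 + d^{2}$
$A{\left(J \right)} = -2 + 16 J^{2}$ ($A{\left(J \right)} = \left(\left(4 - 7\right) + \left(-5 + \left(J 1 \left(3 - -1\right)\right)^{2}\right)\right) + 6 = \left(\left(4 - 7\right) + \left(-5 + \left(J \left(3 + 1\right)\right)^{2}\right)\right) + 6 = \left(-3 + \left(-5 + \left(J 4\right)^{2}\right)\right) + 6 = \left(-3 + \left(-5 + \left(4 J\right)^{2}\right)\right) + 6 = \left(-3 + \left(-5 + 16 J^{2}\right)\right) + 6 = \left(-8 + 16 J^{2}\right) + 6 = -2 + 16 J^{2}$)
$\sqrt{-49489 + A{\left(162 \right)}} = \sqrt{-49489 - \left(2 - 16 \cdot 162^{2}\right)} = \sqrt{-49489 + \left(-2 + 16 \cdot 26244\right)} = \sqrt{-49489 + \left(-2 + 419904\right)} = \sqrt{-49489 + 419902} = \sqrt{370413} = 9 \sqrt{4573}$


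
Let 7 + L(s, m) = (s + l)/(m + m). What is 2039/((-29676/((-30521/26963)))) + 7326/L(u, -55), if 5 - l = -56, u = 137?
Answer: -666065962691/800153988 ≈ -832.42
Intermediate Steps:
l = 61 (l = 5 - 1*(-56) = 5 + 56 = 61)
L(s, m) = -7 + (61 + s)/(2*m) (L(s, m) = -7 + (s + 61)/(m + m) = -7 + (61 + s)/((2*m)) = -7 + (61 + s)*(1/(2*m)) = -7 + (61 + s)/(2*m))
2039/((-29676/((-30521/26963)))) + 7326/L(u, -55) = 2039/((-29676/((-30521/26963)))) + 7326/(((1/2)*(61 + 137 - 14*(-55))/(-55))) = 2039/((-29676/((-30521*1/26963)))) + 7326/(((1/2)*(-1/55)*(61 + 137 + 770))) = 2039/((-29676/(-30521/26963))) + 7326/(((1/2)*(-1/55)*968)) = 2039/((-29676*(-26963/30521))) + 7326/(-44/5) = 2039/(800153988/30521) + 7326*(-5/44) = 2039*(30521/800153988) - 1665/2 = 62232319/800153988 - 1665/2 = -666065962691/800153988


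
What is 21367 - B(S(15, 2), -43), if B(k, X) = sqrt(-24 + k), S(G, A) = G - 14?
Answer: 21367 - I*sqrt(23) ≈ 21367.0 - 4.7958*I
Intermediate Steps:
S(G, A) = -14 + G
21367 - B(S(15, 2), -43) = 21367 - sqrt(-24 + (-14 + 15)) = 21367 - sqrt(-24 + 1) = 21367 - sqrt(-23) = 21367 - I*sqrt(23)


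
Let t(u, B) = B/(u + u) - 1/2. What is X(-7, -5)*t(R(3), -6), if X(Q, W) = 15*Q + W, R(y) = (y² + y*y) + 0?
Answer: 220/3 ≈ 73.333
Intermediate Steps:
R(y) = 2*y² (R(y) = (y² + y²) + 0 = 2*y² + 0 = 2*y²)
X(Q, W) = W + 15*Q
t(u, B) = -½ + B/(2*u) (t(u, B) = B/((2*u)) - 1*½ = B*(1/(2*u)) - ½ = B/(2*u) - ½ = -½ + B/(2*u))
X(-7, -5)*t(R(3), -6) = (-5 + 15*(-7))*((-6 - 2*3²)/(2*((2*3²)))) = (-5 - 105)*((-6 - 2*9)/(2*((2*9)))) = -55*(-6 - 1*18)/18 = -55*(-6 - 18)/18 = -55*(-24)/18 = -110*(-⅔) = 220/3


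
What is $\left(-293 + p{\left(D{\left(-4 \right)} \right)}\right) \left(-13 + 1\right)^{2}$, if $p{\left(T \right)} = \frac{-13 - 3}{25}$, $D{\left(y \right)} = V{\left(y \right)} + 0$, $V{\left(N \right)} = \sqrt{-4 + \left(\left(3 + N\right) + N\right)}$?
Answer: $- \frac{1057104}{25} \approx -42284.0$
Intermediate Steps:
$V{\left(N \right)} = \sqrt{-1 + 2 N}$ ($V{\left(N \right)} = \sqrt{-4 + \left(3 + 2 N\right)} = \sqrt{-1 + 2 N}$)
$D{\left(y \right)} = \sqrt{-1 + 2 y}$ ($D{\left(y \right)} = \sqrt{-1 + 2 y} + 0 = \sqrt{-1 + 2 y}$)
$p{\left(T \right)} = - \frac{16}{25}$ ($p{\left(T \right)} = \left(-16\right) \frac{1}{25} = - \frac{16}{25}$)
$\left(-293 + p{\left(D{\left(-4 \right)} \right)}\right) \left(-13 + 1\right)^{2} = \left(-293 - \frac{16}{25}\right) \left(-13 + 1\right)^{2} = - \frac{7341 \left(-12\right)^{2}}{25} = \left(- \frac{7341}{25}\right) 144 = - \frac{1057104}{25}$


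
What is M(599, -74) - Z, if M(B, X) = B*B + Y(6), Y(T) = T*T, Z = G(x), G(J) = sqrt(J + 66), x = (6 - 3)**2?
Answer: 358837 - 5*sqrt(3) ≈ 3.5883e+5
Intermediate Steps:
x = 9 (x = 3**2 = 9)
G(J) = sqrt(66 + J)
Z = 5*sqrt(3) (Z = sqrt(66 + 9) = sqrt(75) = 5*sqrt(3) ≈ 8.6602)
Y(T) = T**2
M(B, X) = 36 + B**2 (M(B, X) = B*B + 6**2 = B**2 + 36 = 36 + B**2)
M(599, -74) - Z = (36 + 599**2) - 5*sqrt(3) = (36 + 358801) - 5*sqrt(3) = 358837 - 5*sqrt(3)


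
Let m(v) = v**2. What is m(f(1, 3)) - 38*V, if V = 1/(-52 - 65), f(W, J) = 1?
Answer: 155/117 ≈ 1.3248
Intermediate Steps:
V = -1/117 (V = 1/(-117) = -1/117 ≈ -0.0085470)
m(f(1, 3)) - 38*V = 1**2 - 38*(-1/117) = 1 + 38/117 = 155/117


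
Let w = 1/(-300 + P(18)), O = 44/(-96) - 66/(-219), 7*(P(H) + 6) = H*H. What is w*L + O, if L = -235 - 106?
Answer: 613679/530856 ≈ 1.1560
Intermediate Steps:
P(H) = -6 + H**2/7 (P(H) = -6 + (H*H)/7 = -6 + H**2/7)
O = -275/1752 (O = 44*(-1/96) - 66*(-1/219) = -11/24 + 22/73 = -275/1752 ≈ -0.15696)
w = -7/1818 (w = 1/(-300 + (-6 + (1/7)*18**2)) = 1/(-300 + (-6 + (1/7)*324)) = 1/(-300 + (-6 + 324/7)) = 1/(-300 + 282/7) = 1/(-1818/7) = -7/1818 ≈ -0.0038504)
L = -341
w*L + O = -7/1818*(-341) - 275/1752 = 2387/1818 - 275/1752 = 613679/530856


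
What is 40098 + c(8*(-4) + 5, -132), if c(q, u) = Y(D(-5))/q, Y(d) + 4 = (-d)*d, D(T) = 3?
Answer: 1082659/27 ≈ 40099.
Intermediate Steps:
Y(d) = -4 - d**2 (Y(d) = -4 + (-d)*d = -4 - d**2)
c(q, u) = -13/q (c(q, u) = (-4 - 1*3**2)/q = (-4 - 1*9)/q = (-4 - 9)/q = -13/q)
40098 + c(8*(-4) + 5, -132) = 40098 - 13/(8*(-4) + 5) = 40098 - 13/(-32 + 5) = 40098 - 13/(-27) = 40098 - 13*(-1/27) = 40098 + 13/27 = 1082659/27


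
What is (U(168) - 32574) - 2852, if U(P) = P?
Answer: -35258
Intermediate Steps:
(U(168) - 32574) - 2852 = (168 - 32574) - 2852 = -32406 - 2852 = -35258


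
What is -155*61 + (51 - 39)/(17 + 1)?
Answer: -28363/3 ≈ -9454.3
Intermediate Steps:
-155*61 + (51 - 39)/(17 + 1) = -9455 + 12/18 = -9455 + 12*(1/18) = -9455 + ⅔ = -28363/3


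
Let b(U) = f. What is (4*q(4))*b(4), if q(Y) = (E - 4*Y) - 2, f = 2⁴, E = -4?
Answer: -1408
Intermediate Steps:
f = 16
q(Y) = -6 - 4*Y (q(Y) = (-4 - 4*Y) - 2 = -6 - 4*Y)
b(U) = 16
(4*q(4))*b(4) = (4*(-6 - 4*4))*16 = (4*(-6 - 16))*16 = (4*(-22))*16 = -88*16 = -1408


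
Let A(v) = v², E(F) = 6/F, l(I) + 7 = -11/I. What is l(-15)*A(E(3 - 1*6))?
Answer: -376/15 ≈ -25.067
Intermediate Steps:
l(I) = -7 - 11/I
l(-15)*A(E(3 - 1*6)) = (-7 - 11/(-15))*(6/(3 - 1*6))² = (-7 - 11*(-1/15))*(6/(3 - 6))² = (-7 + 11/15)*(6/(-3))² = -94*(6*(-⅓))²/15 = -94/15*(-2)² = -94/15*4 = -376/15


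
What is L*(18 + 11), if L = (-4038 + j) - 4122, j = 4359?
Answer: -110229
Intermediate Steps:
L = -3801 (L = (-4038 + 4359) - 4122 = 321 - 4122 = -3801)
L*(18 + 11) = -3801*(18 + 11) = -3801*29 = -110229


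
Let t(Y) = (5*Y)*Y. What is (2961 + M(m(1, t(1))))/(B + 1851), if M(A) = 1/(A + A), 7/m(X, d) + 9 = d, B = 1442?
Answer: 20725/23051 ≈ 0.89909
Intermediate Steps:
t(Y) = 5*Y²
m(X, d) = 7/(-9 + d)
M(A) = 1/(2*A)
(2961 + M(m(1, t(1))))/(B + 1851) = (2961 + 1/(2*((7/(-9 + 5*1²)))))/(1442 + 1851) = (2961 + 1/(2*((7/(-9 + 5*1)))))/3293 = (2961 + 1/(2*((7/(-9 + 5)))))*(1/3293) = (2961 + 1/(2*((7/(-4)))))*(1/3293) = (2961 + 1/(2*((7*(-¼)))))*(1/3293) = (2961 + 1/(2*(-7/4)))*(1/3293) = (2961 + (½)*(-4/7))*(1/3293) = (2961 - 2/7)*(1/3293) = (20725/7)*(1/3293) = 20725/23051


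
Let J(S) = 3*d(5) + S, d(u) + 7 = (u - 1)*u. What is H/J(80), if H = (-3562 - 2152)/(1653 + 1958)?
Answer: -5714/429709 ≈ -0.013297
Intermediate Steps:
d(u) = -7 + u*(-1 + u) (d(u) = -7 + (u - 1)*u = -7 + (-1 + u)*u = -7 + u*(-1 + u))
J(S) = 39 + S (J(S) = 3*(-7 + 5² - 1*5) + S = 3*(-7 + 25 - 5) + S = 3*13 + S = 39 + S)
H = -5714/3611 ≈ -1.5824
H/J(80) = -5714/(3611*(39 + 80)) = -5714/3611/119 = -5714/3611*1/119 = -5714/429709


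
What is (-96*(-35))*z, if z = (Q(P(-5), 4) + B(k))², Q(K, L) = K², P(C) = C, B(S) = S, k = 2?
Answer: 2449440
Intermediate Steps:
z = 729 (z = ((-5)² + 2)² = (25 + 2)² = 27² = 729)
(-96*(-35))*z = -96*(-35)*729 = 3360*729 = 2449440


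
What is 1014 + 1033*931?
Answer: 962737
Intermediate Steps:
1014 + 1033*931 = 1014 + 961723 = 962737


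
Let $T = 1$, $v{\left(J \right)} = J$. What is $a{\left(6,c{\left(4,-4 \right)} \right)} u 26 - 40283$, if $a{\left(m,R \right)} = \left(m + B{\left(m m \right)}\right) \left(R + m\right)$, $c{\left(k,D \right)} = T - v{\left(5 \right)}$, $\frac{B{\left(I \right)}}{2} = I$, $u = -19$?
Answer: $-117347$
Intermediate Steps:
$B{\left(I \right)} = 2 I$
$c{\left(k,D \right)} = -4$ ($c{\left(k,D \right)} = 1 - 5 = -4$)
$a{\left(m,R \right)} = \left(R + m\right) \left(m + 2 m^{2}\right)$ ($a{\left(m,R \right)} = \left(m + 2 m m\right) \left(R + m\right) = \left(m + 2 m^{2}\right) \left(R + m\right) = \left(R + m\right) \left(m + 2 m^{2}\right)$)
$a{\left(6,c{\left(4,-4 \right)} \right)} u 26 - 40283 = 6 \left(-4 + 6 + 2 \cdot 6^{2} + 2 \left(-4\right) 6\right) \left(-19\right) 26 - 40283 = 6 \left(-4 + 6 + 2 \cdot 36 - 48\right) \left(-19\right) 26 - 40283 = 6 \left(-4 + 6 + 72 - 48\right) \left(-19\right) 26 - 40283 = 6 \cdot 26 \left(-19\right) 26 - 40283 = 156 \left(-19\right) 26 - 40283 = \left(-2964\right) 26 - 40283 = -77064 - 40283 = -117347$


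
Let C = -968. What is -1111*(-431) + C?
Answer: 477873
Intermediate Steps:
-1111*(-431) + C = -1111*(-431) - 968 = 478841 - 968 = 477873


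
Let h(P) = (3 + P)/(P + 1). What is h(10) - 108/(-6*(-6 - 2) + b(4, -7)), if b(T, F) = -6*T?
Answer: -73/22 ≈ -3.3182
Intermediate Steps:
h(P) = (3 + P)/(1 + P)
h(10) - 108/(-6*(-6 - 2) + b(4, -7)) = (3 + 10)/(1 + 10) - 108/(-6*(-6 - 2) - 6*4) = 13/11 - 108/(-6*(-8) - 24) = (1/11)*13 - 108/(48 - 24) = 13/11 - 108/24 = 13/11 - 108*1/24 = 13/11 - 9/2 = -73/22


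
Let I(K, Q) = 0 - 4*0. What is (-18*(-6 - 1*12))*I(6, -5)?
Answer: 0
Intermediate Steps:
I(K, Q) = 0 (I(K, Q) = 0 + 0 = 0)
(-18*(-6 - 1*12))*I(6, -5) = -18*(-6 - 1*12)*0 = -18*(-6 - 12)*0 = -18*(-18)*0 = 324*0 = 0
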